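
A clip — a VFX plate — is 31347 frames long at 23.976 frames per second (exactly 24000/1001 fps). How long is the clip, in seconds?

Running time = 31347 / (24000/1001) = 1307.431125 s.

1307.431125 seconds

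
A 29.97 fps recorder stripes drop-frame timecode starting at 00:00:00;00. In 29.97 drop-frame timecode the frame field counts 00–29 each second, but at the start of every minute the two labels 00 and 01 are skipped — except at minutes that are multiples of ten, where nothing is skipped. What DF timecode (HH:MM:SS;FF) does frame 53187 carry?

00:29:34;21

Ten DF minutes hold 17982 frames, so frame 53187 lies in block 2 (frames 35964–53945) with 17223 frames into that block.
The block's first minute is 1800 frames and the rest 1798 each; 17223 frames reaches minute 9, so 2 × 18 + 9 × 2 = 54 labels have been skipped so far.
Adding those back, label number 53187 + 54 = 53241 at 30 labels/s is 1774 s + 21 f = 0 h 29 min 34 s frame 21, i.e. 00:29:34;21.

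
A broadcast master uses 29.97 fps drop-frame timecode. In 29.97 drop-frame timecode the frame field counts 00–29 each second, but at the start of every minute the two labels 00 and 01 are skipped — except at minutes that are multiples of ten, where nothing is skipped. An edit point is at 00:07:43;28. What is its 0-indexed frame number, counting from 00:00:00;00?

13904

As if non-drop at 30 labels/s: (0 × 3600 + 7 × 60 + 43) × 30 + 28 = 13918.
Minute boundaries passed: 7; those not divisible by 10: 7 − 0 = 7; dropped labels = 2 × 7 = 14.
Actual frame index = 13918 − 14 = 13904.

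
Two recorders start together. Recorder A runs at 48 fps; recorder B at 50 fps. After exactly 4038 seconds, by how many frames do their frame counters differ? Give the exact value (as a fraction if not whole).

8076 frames

A emits 48 × 4038 = 193824 frames; B emits 50 × 4038 = 201900.
Difference = 8076 frames; B is ahead of A.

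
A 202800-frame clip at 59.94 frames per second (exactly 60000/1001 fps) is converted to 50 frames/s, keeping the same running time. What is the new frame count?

169169 frames

Target frames = source frames × (target rate / source rate) = 202800 × (50)/(60000/1001) = 202800 × 1001/1200 = 169169.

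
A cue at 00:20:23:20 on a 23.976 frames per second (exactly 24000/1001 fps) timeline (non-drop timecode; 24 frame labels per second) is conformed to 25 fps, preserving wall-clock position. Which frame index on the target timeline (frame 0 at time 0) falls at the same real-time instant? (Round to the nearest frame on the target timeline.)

frame 30626

Source frame index: (0×3600 + 20×60 + 23) × 24 + 20 = 29372.
Real time: 29372 / (24000/1001) = 7350343/6000 s.
Target frame: (7350343/6000) × (25) = 7350343/240 ≈ 30626.429 → 30626.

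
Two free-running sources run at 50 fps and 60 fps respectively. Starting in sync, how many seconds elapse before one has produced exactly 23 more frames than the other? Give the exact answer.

The gap grows by |60 − 50| = 10 frames per second.
Time for a 23-frame gap: 23 ÷ (10) = 2.3 s.

2.3 seconds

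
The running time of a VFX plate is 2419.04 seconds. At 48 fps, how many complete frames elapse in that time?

Frames = 2419.04 × 48 = 2902848/25 ≈ 116113.9200.
Complete frames: 116113.

116113 frames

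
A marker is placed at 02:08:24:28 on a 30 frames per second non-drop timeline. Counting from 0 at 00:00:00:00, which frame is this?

frame 231148

Total seconds to the label: (2 × 3600 + 8 × 60 + 24) = 7704.
Frame index = 7704 × 30 + 28 = 231148.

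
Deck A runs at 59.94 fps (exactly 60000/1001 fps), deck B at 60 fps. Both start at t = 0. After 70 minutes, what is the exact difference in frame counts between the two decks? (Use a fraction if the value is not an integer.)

70 min = 4200 s.
A emits 60000/1001 × 4200 = 36000000/143 frames; B emits 60 × 4200 = 252000.
Difference = 36000/143 frames (≈ 251.7483); B is ahead of A.

36000/143 frames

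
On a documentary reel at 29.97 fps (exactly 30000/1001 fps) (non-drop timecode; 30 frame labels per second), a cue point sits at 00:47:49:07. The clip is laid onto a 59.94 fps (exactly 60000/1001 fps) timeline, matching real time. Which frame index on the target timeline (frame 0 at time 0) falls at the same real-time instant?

Source frame index: (0×3600 + 47×60 + 49) × 30 + 7 = 86077.
Real time: 86077 / (30000/1001) = 86163077/30000 s.
Target frame: (86163077/30000) × (60000/1001) = 172154.

frame 172154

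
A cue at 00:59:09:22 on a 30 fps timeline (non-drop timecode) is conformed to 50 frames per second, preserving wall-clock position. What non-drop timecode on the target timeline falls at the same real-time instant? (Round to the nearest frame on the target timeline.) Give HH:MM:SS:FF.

00:59:09:37

Source frame index: (0×3600 + 59×60 + 9) × 30 + 22 = 106492.
Real time: 106492 / (30) = 53246/15 s.
Target frame: (53246/15) × (50) = 532460/3 ≈ 177486.667 → 177487.
At 50 labels/s: frame 177487 → 00:59:09:37.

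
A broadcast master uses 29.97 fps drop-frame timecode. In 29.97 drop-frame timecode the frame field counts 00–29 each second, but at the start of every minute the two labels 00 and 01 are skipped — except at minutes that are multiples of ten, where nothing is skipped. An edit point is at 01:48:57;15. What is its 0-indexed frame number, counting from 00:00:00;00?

Complete 10-minute blocks: 10, each 17982 frames → 179820.
Remaining 8 whole minutes in the current block: 1800 + 7 × 1798 = 14386 frames.
Within the current minute: 57 × 30 + 15 − 2 = 1723 (labels ;00/;01 skipped at this minute). Total = 179820 + 14386 + 1723 = 195929.

195929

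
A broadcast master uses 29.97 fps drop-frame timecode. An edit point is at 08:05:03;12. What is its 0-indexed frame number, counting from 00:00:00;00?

872228

Complete 10-minute blocks: 48, each 17982 frames → 863136.
Remaining 5 whole minutes in the current block: 1800 + 4 × 1798 = 8992 frames.
Within the current minute: 3 × 30 + 12 − 2 = 100 (labels ;00/;01 skipped at this minute). Total = 863136 + 8992 + 100 = 872228.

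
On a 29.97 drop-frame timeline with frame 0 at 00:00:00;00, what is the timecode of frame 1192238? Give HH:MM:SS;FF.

Ten DF minutes hold 17982 frames, so frame 1192238 lies in block 66 (frames 1186812–1204793) with 5426 frames into that block.
The block's first minute is 1800 frames and the rest 1798 each; 5426 frames reaches minute 3, so 66 × 18 + 3 × 2 = 1194 labels have been skipped so far.
Adding those back, label number 1192238 + 1194 = 1193432 at 30 labels/s is 39781 s + 2 f = 11 h 3 min 1 s frame 2, i.e. 11:03:01;02.

11:03:01;02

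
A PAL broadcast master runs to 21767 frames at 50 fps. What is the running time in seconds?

Running time = 21767 / (50) = 435.34 s.

435.34 seconds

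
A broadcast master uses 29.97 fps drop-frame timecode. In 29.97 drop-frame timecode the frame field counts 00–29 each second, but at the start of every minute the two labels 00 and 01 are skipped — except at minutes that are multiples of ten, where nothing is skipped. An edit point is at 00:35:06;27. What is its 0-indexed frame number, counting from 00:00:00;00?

63143

As if non-drop at 30 labels/s: (0 × 3600 + 35 × 60 + 6) × 30 + 27 = 63207.
Minute boundaries passed: 35; those not divisible by 10: 35 − 3 = 32; dropped labels = 2 × 32 = 64.
Actual frame index = 63207 − 64 = 63143.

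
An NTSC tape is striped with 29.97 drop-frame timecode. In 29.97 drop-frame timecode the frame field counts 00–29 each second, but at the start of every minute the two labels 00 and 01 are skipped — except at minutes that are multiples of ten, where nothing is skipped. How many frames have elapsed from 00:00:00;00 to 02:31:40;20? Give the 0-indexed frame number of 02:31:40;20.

Complete 10-minute blocks: 15, each 17982 frames → 269730.
Remaining 1 whole minute in the current block: 1800 + 0 × 1798 = 1800 frames.
Within the current minute: 40 × 30 + 20 − 2 = 1218 (labels ;00/;01 skipped at this minute). Total = 269730 + 1800 + 1218 = 272748.

272748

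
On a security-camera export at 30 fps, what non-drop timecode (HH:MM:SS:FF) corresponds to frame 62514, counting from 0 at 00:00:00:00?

62514 ÷ 30 = 2083 full seconds, remainder 24 frames.
2083 s = 0 h 34 min 43 s.
Timecode: 00:34:43:24.

00:34:43:24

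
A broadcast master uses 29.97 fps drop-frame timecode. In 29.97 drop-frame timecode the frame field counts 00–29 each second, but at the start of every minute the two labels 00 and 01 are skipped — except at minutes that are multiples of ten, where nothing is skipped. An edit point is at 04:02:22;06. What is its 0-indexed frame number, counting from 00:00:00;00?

435830

As if non-drop at 30 labels/s: (4 × 3600 + 2 × 60 + 22) × 30 + 6 = 436266.
Minute boundaries passed: 242; those not divisible by 10: 242 − 24 = 218; dropped labels = 2 × 218 = 436.
Actual frame index = 436266 − 436 = 435830.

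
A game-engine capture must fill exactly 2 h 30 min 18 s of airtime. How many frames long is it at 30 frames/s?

2 h 30 min 18 s = 9018 s.
Frames = 9018 × 30 = 270540.

270540 frames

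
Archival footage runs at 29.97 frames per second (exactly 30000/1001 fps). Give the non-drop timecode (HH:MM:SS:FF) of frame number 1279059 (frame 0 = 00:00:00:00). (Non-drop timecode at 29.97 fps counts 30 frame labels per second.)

11:50:35:09

1279059 ÷ 30 = 42635 full seconds, remainder 9 frames.
42635 s = 11 h 50 min 35 s.
Timecode: 11:50:35:09.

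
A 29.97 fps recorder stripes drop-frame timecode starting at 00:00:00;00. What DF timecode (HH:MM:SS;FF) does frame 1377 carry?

00:00:45;27

Each 10-minute DF block holds 10 × 60 × 30 − 9 × 2 = 17982 frames. 1377 ÷ 17982 → 0 full blocks, remainder 1377.
Within the partial block the first minute is 1800 frames and each further minute 1798, so 0 further minute boundaries passed. Total skipped labels = 18 × 0 + 2 × 0 = 0.
Non-drop label index = 1377 + 0 = 1377; at 30 labels/s that is 00:00:45:27, i.e. DF 00:00:45;27.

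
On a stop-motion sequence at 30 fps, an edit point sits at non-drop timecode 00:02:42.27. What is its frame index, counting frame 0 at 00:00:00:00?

Total seconds to the label: (0 × 3600 + 2 × 60 + 42) = 162.
Frame index = 162 × 30 + 27 = 4887.

4887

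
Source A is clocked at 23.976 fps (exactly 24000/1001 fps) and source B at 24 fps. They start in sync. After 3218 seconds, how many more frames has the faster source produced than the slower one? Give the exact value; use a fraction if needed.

A emits 24000/1001 × 3218 = 77232000/1001 frames; B emits 24 × 3218 = 77232.
Difference = 77232/1001 frames (≈ 77.1548); B is ahead of A.

77232/1001 frames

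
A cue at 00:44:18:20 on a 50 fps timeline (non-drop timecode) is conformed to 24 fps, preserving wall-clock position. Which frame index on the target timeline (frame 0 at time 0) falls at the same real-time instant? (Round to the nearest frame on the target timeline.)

Source frame index: (0×3600 + 44×60 + 18) × 50 + 20 = 132920.
Real time: 132920 / (50) = 13292/5 s.
Target frame: (13292/5) × (24) = 319008/5 ≈ 63801.600 → 63802.

frame 63802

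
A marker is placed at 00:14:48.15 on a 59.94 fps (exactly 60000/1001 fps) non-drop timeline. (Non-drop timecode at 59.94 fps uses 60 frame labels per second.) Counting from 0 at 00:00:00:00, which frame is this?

frame 53295

Total seconds to the label: (0 × 3600 + 14 × 60 + 48) = 888.
Frame index = 888 × 60 + 15 = 53295.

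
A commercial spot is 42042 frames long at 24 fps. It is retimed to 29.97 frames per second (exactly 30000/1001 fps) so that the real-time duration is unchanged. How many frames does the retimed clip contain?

Target frames = source frames × (target rate / source rate) = 42042 × (30000/1001)/(24) = 42042 × 1250/1001 = 52500.

52500 frames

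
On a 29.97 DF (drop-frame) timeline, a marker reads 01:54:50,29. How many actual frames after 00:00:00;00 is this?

206523

Complete 10-minute blocks: 11, each 17982 frames → 197802.
Remaining 4 whole minutes in the current block: 1800 + 3 × 1798 = 7194 frames.
Within the current minute: 50 × 30 + 29 − 2 = 1527 (labels ;00/;01 skipped at this minute). Total = 197802 + 7194 + 1527 = 206523.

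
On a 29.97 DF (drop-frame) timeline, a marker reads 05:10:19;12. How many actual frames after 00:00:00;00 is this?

558024

As if non-drop at 30 labels/s: (5 × 3600 + 10 × 60 + 19) × 30 + 12 = 558582.
Minute boundaries passed: 310; those not divisible by 10: 310 − 31 = 279; dropped labels = 2 × 279 = 558.
Actual frame index = 558582 − 558 = 558024.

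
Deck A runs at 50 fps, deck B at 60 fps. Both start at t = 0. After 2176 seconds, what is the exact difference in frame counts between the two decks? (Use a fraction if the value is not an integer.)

21760 frames

A emits 50 × 2176 = 108800 frames; B emits 60 × 2176 = 130560.
Difference = 21760 frames; B is ahead of A.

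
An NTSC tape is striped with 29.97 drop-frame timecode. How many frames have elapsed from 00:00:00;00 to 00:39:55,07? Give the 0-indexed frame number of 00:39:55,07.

71785

As if non-drop at 30 labels/s: (0 × 3600 + 39 × 60 + 55) × 30 + 7 = 71857.
Minute boundaries passed: 39; those not divisible by 10: 39 − 3 = 36; dropped labels = 2 × 36 = 72.
Actual frame index = 71857 − 72 = 71785.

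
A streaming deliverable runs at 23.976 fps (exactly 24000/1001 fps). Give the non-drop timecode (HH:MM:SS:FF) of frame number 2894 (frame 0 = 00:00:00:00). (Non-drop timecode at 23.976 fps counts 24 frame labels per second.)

2894 ÷ 24 = 120 full seconds, remainder 14 frames.
120 s = 0 h 2 min 0 s.
Timecode: 00:02:00:14.

00:02:00:14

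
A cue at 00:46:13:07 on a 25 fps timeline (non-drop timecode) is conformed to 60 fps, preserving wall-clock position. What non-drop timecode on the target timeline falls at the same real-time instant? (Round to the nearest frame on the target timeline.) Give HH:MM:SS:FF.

00:46:13:17

Source frame index: (0×3600 + 46×60 + 13) × 25 + 7 = 69332.
Real time: 69332 / (25) = 69332/25 s.
Target frame: (69332/25) × (60) = 831984/5 ≈ 166396.800 → 166397.
At 60 labels/s: frame 166397 → 00:46:13:17.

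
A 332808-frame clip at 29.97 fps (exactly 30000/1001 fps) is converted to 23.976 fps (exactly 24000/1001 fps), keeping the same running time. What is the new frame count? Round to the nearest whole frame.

Frames at target rate = 332808 × (24000/1001) / (30000/1001) = 1331232/5 ≈ 266246.400.
Nearest whole frame: 266246.

266246 frames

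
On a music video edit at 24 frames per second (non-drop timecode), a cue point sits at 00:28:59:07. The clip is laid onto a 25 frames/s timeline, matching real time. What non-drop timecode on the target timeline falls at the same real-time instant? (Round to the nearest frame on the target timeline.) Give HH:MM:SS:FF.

Source frame index: (0×3600 + 28×60 + 59) × 24 + 7 = 41743.
Real time: 41743 / (24) = 41743/24 s.
Target frame: (41743/24) × (25) = 1043575/24 ≈ 43482.292 → 43482.
At 25 labels/s: frame 43482 → 00:28:59:07.

00:28:59:07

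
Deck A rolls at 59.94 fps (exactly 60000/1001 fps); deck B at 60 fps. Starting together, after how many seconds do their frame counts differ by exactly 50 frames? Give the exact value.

The gap grows by |60 − 60000/1001| = 60/1001 frames per second.
Time for a 50-frame gap: 50 ÷ (60/1001) = 5005/6 s.

5005/6 seconds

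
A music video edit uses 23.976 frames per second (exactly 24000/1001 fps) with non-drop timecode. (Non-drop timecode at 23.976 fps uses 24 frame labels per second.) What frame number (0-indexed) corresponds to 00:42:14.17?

Total seconds to the label: (0 × 3600 + 42 × 60 + 14) = 2534.
Frame index = 2534 × 24 + 17 = 60833.

frame 60833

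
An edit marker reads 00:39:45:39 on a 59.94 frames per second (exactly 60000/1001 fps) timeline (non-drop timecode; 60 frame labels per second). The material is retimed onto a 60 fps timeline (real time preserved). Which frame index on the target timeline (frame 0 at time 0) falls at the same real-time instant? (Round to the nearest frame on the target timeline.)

Source frame index: (0×3600 + 39×60 + 45) × 60 + 39 = 143139.
Real time: 143139 / (60000/1001) = 47760713/20000 s.
Target frame: (47760713/20000) × (60) = 143282139/1000 ≈ 143282.139 → 143282.

frame 143282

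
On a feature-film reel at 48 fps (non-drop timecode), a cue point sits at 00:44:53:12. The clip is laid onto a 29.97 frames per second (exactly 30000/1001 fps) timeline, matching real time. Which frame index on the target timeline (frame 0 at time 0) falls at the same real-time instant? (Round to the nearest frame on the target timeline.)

frame 80717

Source frame index: (0×3600 + 44×60 + 53) × 48 + 12 = 129276.
Real time: 129276 / (48) = 10773/4 s.
Target frame: (10773/4) × (30000/1001) = 11542500/143 ≈ 80716.783 → 80717.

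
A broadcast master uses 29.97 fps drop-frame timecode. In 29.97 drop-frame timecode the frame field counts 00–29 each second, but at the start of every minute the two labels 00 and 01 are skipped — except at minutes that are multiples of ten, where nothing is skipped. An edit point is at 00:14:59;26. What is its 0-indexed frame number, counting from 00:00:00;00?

26970

Complete 10-minute blocks: 1, each 17982 frames → 17982.
Remaining 4 whole minutes in the current block: 1800 + 3 × 1798 = 7194 frames.
Within the current minute: 59 × 30 + 26 − 2 = 1794 (labels ;00/;01 skipped at this minute). Total = 17982 + 7194 + 1794 = 26970.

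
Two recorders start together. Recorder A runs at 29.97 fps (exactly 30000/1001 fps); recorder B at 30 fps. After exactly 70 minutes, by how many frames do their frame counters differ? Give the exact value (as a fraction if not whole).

70 min = 4200 s.
A emits 30000/1001 × 4200 = 18000000/143 frames; B emits 30 × 4200 = 126000.
Difference = 18000/143 frames (≈ 125.8741); B is ahead of A.

18000/143 frames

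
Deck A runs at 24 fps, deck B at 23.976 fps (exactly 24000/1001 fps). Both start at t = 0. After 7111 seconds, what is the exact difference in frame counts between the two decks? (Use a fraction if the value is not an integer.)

A emits 24 × 7111 = 170664 frames; B emits 24000/1001 × 7111 = 13128000/77.
Difference = 13128/77 frames (≈ 170.4935); B is behind A.

13128/77 frames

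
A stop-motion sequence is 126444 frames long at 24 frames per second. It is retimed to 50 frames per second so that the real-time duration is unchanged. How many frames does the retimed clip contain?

Target frames = source frames × (target rate / source rate) = 126444 × (50)/(24) = 126444 × 25/12 = 263425.

263425 frames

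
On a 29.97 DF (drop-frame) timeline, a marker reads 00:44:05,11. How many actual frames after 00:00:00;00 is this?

Complete 10-minute blocks: 4, each 17982 frames → 71928.
Remaining 4 whole minutes in the current block: 1800 + 3 × 1798 = 7194 frames.
Within the current minute: 5 × 30 + 11 − 2 = 159 (labels ;00/;01 skipped at this minute). Total = 71928 + 7194 + 159 = 79281.

79281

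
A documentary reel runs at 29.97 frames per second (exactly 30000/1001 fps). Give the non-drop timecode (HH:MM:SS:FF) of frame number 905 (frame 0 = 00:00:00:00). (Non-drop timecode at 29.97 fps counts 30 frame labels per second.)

00:00:30:05

905 ÷ 30 = 30 full seconds, remainder 5 frames.
30 s = 0 h 0 min 30 s.
Timecode: 00:00:30:05.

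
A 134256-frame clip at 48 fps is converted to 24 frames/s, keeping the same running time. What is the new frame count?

Target frames = source frames × (target rate / source rate) = 134256 × (24)/(48) = 134256 × 1/2 = 67128.

67128 frames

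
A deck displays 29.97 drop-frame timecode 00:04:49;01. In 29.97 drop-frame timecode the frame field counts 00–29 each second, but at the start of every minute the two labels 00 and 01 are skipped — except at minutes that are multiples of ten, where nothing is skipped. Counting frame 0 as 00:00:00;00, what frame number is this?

Complete 10-minute blocks: 0, each 17982 frames → 0.
Remaining 4 whole minutes in the current block: 1800 + 3 × 1798 = 7194 frames.
Within the current minute: 49 × 30 + 1 − 2 = 1469 (labels ;00/;01 skipped at this minute). Total = 0 + 7194 + 1469 = 8663.

8663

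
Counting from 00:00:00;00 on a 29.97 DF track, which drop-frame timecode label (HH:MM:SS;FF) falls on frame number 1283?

00:00:42;23

Each 10-minute DF block holds 10 × 60 × 30 − 9 × 2 = 17982 frames. 1283 ÷ 17982 → 0 full blocks, remainder 1283.
Within the partial block the first minute is 1800 frames and each further minute 1798, so 0 further minute boundaries passed. Total skipped labels = 18 × 0 + 2 × 0 = 0.
Non-drop label index = 1283 + 0 = 1283; at 30 labels/s that is 00:00:42:23, i.e. DF 00:00:42;23.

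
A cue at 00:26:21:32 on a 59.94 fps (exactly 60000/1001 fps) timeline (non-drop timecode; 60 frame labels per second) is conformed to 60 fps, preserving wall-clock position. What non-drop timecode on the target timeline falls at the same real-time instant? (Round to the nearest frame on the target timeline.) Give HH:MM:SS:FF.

00:26:23:07

Source frame index: (0×3600 + 26×60 + 21) × 60 + 32 = 94892.
Real time: 94892 / (60000/1001) = 23746723/15000 s.
Target frame: (23746723/15000) × (60) = 23746723/250 ≈ 94986.892 → 94987.
At 60 labels/s: frame 94987 → 00:26:23:07.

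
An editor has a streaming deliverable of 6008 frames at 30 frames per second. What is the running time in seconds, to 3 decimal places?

200.267 seconds

Running time = 6008 × 1/30 = 3004/15 s ≈ 200.267 s.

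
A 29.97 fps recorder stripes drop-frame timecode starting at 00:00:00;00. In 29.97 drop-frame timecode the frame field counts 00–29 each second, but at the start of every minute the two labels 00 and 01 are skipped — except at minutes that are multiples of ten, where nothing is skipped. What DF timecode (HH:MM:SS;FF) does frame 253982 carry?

Ten DF minutes hold 17982 frames, so frame 253982 lies in block 14 (frames 251748–269729) with 2234 frames into that block.
The block's first minute is 1800 frames and the rest 1798 each; 2234 frames reaches minute 1, so 14 × 18 + 1 × 2 = 254 labels have been skipped so far.
Adding those back, label number 253982 + 254 = 254236 at 30 labels/s is 8474 s + 16 f = 2 h 21 min 14 s frame 16, i.e. 02:21:14;16.

02:21:14;16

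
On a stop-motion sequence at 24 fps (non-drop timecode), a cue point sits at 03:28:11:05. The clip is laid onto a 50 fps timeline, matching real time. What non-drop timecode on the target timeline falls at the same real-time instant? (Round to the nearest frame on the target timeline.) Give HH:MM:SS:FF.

03:28:11:10

Source frame index: (3×3600 + 28×60 + 11) × 24 + 5 = 299789.
Real time: 299789 / (24) = 299789/24 s.
Target frame: (299789/24) × (50) = 7494725/12 ≈ 624560.417 → 624560.
At 50 labels/s: frame 624560 → 03:28:11:10.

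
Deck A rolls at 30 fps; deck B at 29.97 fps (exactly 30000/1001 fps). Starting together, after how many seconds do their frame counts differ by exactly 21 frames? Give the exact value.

700.7 seconds

The gap grows by |30000/1001 − 30| = 30/1001 frames per second.
Time for a 21-frame gap: 21 ÷ (30/1001) = 700.7 s.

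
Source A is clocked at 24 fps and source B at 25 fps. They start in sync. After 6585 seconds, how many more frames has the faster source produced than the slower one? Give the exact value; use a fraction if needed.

6585 frames

A emits 24 × 6585 = 158040 frames; B emits 25 × 6585 = 164625.
Difference = 6585 frames; B is ahead of A.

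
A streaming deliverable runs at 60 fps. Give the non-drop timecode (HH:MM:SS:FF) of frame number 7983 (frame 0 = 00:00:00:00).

7983 ÷ 60 = 133 full seconds, remainder 3 frames.
133 s = 0 h 2 min 13 s.
Timecode: 00:02:13:03.

00:02:13:03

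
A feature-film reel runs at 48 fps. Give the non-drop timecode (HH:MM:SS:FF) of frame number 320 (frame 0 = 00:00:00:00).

00:00:06:32

320 ÷ 48 = 6 full seconds, remainder 32 frames.
6 s = 0 h 0 min 6 s.
Timecode: 00:00:06:32.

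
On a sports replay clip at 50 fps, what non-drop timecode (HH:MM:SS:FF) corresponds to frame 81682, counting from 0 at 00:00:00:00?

81682 ÷ 50 = 1633 full seconds, remainder 32 frames.
1633 s = 0 h 27 min 13 s.
Timecode: 00:27:13:32.

00:27:13:32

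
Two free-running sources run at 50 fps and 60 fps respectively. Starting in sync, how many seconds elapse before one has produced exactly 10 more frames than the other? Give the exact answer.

1 seconds

The gap grows by |60 − 50| = 10 frames per second.
Time for a 10-frame gap: 10 ÷ (10) = 1 s.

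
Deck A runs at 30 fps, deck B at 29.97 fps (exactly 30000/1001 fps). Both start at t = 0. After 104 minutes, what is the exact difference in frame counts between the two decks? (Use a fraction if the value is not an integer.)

14400/77 frames

104 min = 6240 s.
A emits 30 × 6240 = 187200 frames; B emits 30000/1001 × 6240 = 14400000/77.
Difference = 14400/77 frames (≈ 187.0130); B is behind A.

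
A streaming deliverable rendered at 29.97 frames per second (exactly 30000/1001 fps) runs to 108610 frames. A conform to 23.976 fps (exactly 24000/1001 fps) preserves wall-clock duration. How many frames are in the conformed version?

86888 frames

Frames at target rate = 108610 × (24000/1001) / (30000/1001) = 86888.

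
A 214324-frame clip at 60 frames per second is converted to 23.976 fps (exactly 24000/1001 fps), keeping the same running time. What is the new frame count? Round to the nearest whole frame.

85644 frames

Frames at target rate = 214324 × (24000/1001) / (60) = 7793600/91 ≈ 85643.956.
Nearest whole frame: 85644.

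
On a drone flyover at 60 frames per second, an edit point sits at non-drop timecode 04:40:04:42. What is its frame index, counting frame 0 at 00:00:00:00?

Total seconds to the label: (4 × 3600 + 40 × 60 + 4) = 16804.
Frame index = 16804 × 60 + 42 = 1008282.

1008282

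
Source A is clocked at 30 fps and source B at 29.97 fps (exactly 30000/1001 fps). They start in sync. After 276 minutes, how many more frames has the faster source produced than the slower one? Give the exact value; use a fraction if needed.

496800/1001 frames

276 min = 16560 s.
A emits 30 × 16560 = 496800 frames; B emits 30000/1001 × 16560 = 496800000/1001.
Difference = 496800/1001 frames (≈ 496.3037); B is behind A.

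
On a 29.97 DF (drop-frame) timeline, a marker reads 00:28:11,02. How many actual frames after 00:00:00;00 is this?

50680

As if non-drop at 30 labels/s: (0 × 3600 + 28 × 60 + 11) × 30 + 2 = 50732.
Minute boundaries passed: 28; those not divisible by 10: 28 − 2 = 26; dropped labels = 2 × 26 = 52.
Actual frame index = 50732 − 52 = 50680.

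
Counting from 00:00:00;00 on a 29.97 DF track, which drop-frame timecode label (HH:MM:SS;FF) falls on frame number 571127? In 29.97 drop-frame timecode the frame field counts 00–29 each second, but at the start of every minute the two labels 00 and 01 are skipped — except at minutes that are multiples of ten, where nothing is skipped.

05:17:36;19

Each 10-minute DF block holds 10 × 60 × 30 − 9 × 2 = 17982 frames. 571127 ÷ 17982 → 31 full blocks, remainder 13685.
Within the partial block the first minute is 1800 frames and each further minute 1798, so 7 further minute boundaries passed. Total skipped labels = 18 × 31 + 2 × 7 = 572.
Non-drop label index = 571127 + 572 = 571699; at 30 labels/s that is 05:17:36:19, i.e. DF 05:17:36;19.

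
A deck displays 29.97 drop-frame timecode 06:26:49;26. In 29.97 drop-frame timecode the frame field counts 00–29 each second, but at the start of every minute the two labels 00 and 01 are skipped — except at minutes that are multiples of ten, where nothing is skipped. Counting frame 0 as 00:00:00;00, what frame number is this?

695600

As if non-drop at 30 labels/s: (6 × 3600 + 26 × 60 + 49) × 30 + 26 = 696296.
Minute boundaries passed: 386; those not divisible by 10: 386 − 38 = 348; dropped labels = 2 × 348 = 696.
Actual frame index = 696296 − 696 = 695600.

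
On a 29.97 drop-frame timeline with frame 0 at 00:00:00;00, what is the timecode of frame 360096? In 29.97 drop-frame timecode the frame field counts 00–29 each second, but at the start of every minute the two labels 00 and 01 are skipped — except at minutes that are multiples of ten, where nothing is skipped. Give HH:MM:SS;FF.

03:20:15;06

Ten DF minutes hold 17982 frames, so frame 360096 lies in block 20 (frames 359640–377621) with 456 frames into that block.
The block's first minute is 1800 frames and the rest 1798 each; 456 frames reaches minute 0, so 20 × 18 + 0 × 2 = 360 labels have been skipped so far.
Adding those back, label number 360096 + 360 = 360456 at 30 labels/s is 12015 s + 6 f = 3 h 20 min 15 s frame 6, i.e. 03:20:15;06.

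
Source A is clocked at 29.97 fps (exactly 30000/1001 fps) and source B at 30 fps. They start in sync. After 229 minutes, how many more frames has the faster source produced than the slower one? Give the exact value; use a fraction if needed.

229 min = 13740 s.
A emits 30000/1001 × 13740 = 412200000/1001 frames; B emits 30 × 13740 = 412200.
Difference = 412200/1001 frames (≈ 411.7882); B is ahead of A.

412200/1001 frames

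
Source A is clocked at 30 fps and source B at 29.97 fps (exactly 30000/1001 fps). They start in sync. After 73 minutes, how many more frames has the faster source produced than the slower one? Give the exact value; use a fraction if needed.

73 min = 4380 s.
A emits 30 × 4380 = 131400 frames; B emits 30000/1001 × 4380 = 131400000/1001.
Difference = 131400/1001 frames (≈ 131.2687); B is behind A.

131400/1001 frames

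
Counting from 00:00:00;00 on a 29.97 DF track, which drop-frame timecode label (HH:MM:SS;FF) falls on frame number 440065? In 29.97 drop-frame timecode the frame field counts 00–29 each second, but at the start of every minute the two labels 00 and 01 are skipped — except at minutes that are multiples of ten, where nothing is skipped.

04:04:43;15

Each 10-minute DF block holds 10 × 60 × 30 − 9 × 2 = 17982 frames. 440065 ÷ 17982 → 24 full blocks, remainder 8497.
Within the partial block the first minute is 1800 frames and each further minute 1798, so 4 further minute boundaries passed. Total skipped labels = 18 × 24 + 2 × 4 = 440.
Non-drop label index = 440065 + 440 = 440505; at 30 labels/s that is 04:04:43:15, i.e. DF 04:04:43;15.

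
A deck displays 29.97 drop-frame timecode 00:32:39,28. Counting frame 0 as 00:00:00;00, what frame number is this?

58740

Complete 10-minute blocks: 3, each 17982 frames → 53946.
Remaining 2 whole minutes in the current block: 1800 + 1 × 1798 = 3598 frames.
Within the current minute: 39 × 30 + 28 − 2 = 1196 (labels ;00/;01 skipped at this minute). Total = 53946 + 3598 + 1196 = 58740.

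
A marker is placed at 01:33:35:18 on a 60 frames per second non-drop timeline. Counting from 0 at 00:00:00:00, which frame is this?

336918

Total seconds to the label: (1 × 3600 + 33 × 60 + 35) = 5615.
Frame index = 5615 × 60 + 18 = 336918.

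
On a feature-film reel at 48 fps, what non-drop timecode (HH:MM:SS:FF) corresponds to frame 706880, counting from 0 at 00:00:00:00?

706880 ÷ 48 = 14726 full seconds, remainder 32 frames.
14726 s = 4 h 5 min 26 s.
Timecode: 04:05:26:32.

04:05:26:32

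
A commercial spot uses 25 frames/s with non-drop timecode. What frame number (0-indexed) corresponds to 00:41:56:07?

62907

Total seconds to the label: (0 × 3600 + 41 × 60 + 56) = 2516.
Frame index = 2516 × 25 + 7 = 62907.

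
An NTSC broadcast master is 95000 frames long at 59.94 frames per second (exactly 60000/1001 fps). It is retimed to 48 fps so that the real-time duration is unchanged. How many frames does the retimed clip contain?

Target frames = source frames × (target rate / source rate) = 95000 × (48)/(60000/1001) = 95000 × 1001/1250 = 76076.

76076 frames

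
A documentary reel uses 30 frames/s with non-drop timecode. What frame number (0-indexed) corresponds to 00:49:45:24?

Total seconds to the label: (0 × 3600 + 49 × 60 + 45) = 2985.
Frame index = 2985 × 30 + 24 = 89574.

frame 89574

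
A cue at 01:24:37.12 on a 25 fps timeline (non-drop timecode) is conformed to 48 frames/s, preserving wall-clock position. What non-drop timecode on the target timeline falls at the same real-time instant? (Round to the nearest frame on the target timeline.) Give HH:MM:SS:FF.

Source frame index: (1×3600 + 24×60 + 37) × 25 + 12 = 126937.
Real time: 126937 / (25) = 126937/25 s.
Target frame: (126937/25) × (48) = 6092976/25 ≈ 243719.040 → 243719.
At 48 labels/s: frame 243719 → 01:24:37:23.

01:24:37:23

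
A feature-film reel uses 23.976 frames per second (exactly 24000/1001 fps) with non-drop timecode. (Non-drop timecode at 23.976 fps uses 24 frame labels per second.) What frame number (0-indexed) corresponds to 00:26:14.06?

Total seconds to the label: (0 × 3600 + 26 × 60 + 14) = 1574.
Frame index = 1574 × 24 + 6 = 37782.

frame 37782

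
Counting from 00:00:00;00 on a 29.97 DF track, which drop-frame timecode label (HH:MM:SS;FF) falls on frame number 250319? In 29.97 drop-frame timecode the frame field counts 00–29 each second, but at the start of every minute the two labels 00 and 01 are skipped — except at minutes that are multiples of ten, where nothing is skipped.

Each 10-minute DF block holds 10 × 60 × 30 − 9 × 2 = 17982 frames. 250319 ÷ 17982 → 13 full blocks, remainder 16553.
Within the partial block the first minute is 1800 frames and each further minute 1798, so 9 further minute boundaries passed. Total skipped labels = 18 × 13 + 2 × 9 = 252.
Non-drop label index = 250319 + 252 = 250571; at 30 labels/s that is 02:19:12:11, i.e. DF 02:19:12;11.

02:19:12;11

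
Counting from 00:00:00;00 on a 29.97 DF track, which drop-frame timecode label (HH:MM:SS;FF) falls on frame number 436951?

04:02:59;17

Each 10-minute DF block holds 10 × 60 × 30 − 9 × 2 = 17982 frames. 436951 ÷ 17982 → 24 full blocks, remainder 5383.
Within the partial block the first minute is 1800 frames and each further minute 1798, so 2 further minute boundaries passed. Total skipped labels = 18 × 24 + 2 × 2 = 436.
Non-drop label index = 436951 + 436 = 437387; at 30 labels/s that is 04:02:59:17, i.e. DF 04:02:59;17.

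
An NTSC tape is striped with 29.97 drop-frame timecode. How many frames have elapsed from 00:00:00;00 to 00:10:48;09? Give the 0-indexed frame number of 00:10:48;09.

As if non-drop at 30 labels/s: (0 × 3600 + 10 × 60 + 48) × 30 + 9 = 19449.
Minute boundaries passed: 10; those not divisible by 10: 10 − 1 = 9; dropped labels = 2 × 9 = 18.
Actual frame index = 19449 − 18 = 19431.

19431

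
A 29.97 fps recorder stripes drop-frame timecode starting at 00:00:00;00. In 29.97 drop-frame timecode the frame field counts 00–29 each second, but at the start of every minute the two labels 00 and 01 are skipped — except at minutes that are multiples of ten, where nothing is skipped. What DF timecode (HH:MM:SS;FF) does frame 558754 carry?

Ten DF minutes hold 17982 frames, so frame 558754 lies in block 31 (frames 557442–575423) with 1312 frames into that block.
The block's first minute is 1800 frames and the rest 1798 each; 1312 frames reaches minute 0, so 31 × 18 + 0 × 2 = 558 labels have been skipped so far.
Adding those back, label number 558754 + 558 = 559312 at 30 labels/s is 18643 s + 22 f = 5 h 10 min 43 s frame 22, i.e. 05:10:43;22.

05:10:43;22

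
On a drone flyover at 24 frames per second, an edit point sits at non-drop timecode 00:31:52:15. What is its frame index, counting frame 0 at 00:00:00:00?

frame 45903

Total seconds to the label: (0 × 3600 + 31 × 60 + 52) = 1912.
Frame index = 1912 × 24 + 15 = 45903.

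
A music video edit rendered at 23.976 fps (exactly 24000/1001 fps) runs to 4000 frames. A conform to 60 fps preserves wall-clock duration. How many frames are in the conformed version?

Target frames = source frames × (target rate / source rate) = 4000 × (60)/(24000/1001) = 4000 × 1001/400 = 10010.

10010 frames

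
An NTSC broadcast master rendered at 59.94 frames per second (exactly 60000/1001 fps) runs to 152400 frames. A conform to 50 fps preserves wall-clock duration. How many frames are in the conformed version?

Target frames = source frames × (target rate / source rate) = 152400 × (50)/(60000/1001) = 152400 × 1001/1200 = 127127.

127127 frames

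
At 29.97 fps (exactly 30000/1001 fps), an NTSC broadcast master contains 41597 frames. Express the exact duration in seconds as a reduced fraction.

41638597/30000 seconds

Running time = 41597 ÷ (30000/1001) = 41597 × 1001/30000 = 41638597/30000 s.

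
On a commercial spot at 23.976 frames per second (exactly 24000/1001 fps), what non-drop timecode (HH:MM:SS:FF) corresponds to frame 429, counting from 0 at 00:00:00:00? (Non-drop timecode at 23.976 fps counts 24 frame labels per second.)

429 ÷ 24 = 17 full seconds, remainder 21 frames.
17 s = 0 h 0 min 17 s.
Timecode: 00:00:17:21.

00:00:17:21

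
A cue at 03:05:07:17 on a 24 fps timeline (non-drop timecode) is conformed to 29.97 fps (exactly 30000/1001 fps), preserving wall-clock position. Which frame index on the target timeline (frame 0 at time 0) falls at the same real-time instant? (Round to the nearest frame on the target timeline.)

frame 332898

Source frame index: (3×3600 + 5×60 + 7) × 24 + 17 = 266585.
Real time: 266585 / (24) = 266585/24 s.
Target frame: (266585/24) × (30000/1001) = 30293750/91 ≈ 332898.352 → 332898.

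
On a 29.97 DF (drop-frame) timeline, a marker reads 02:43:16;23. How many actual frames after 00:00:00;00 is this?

293609

Complete 10-minute blocks: 16, each 17982 frames → 287712.
Remaining 3 whole minutes in the current block: 1800 + 2 × 1798 = 5396 frames.
Within the current minute: 16 × 30 + 23 − 2 = 501 (labels ;00/;01 skipped at this minute). Total = 287712 + 5396 + 501 = 293609.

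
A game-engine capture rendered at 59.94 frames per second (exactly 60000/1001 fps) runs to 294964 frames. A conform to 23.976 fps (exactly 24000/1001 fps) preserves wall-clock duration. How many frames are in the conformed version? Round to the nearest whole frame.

117986 frames

Frames at target rate = 294964 × (24000/1001) / (60000/1001) = 589928/5 ≈ 117985.600.
Nearest whole frame: 117986.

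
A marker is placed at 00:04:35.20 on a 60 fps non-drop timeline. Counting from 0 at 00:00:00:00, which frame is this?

16520

Total seconds to the label: (0 × 3600 + 4 × 60 + 35) = 275.
Frame index = 275 × 60 + 20 = 16520.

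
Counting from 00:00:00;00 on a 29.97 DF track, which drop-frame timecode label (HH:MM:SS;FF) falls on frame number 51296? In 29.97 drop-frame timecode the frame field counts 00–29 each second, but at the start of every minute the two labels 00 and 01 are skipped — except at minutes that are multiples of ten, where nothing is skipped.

Each 10-minute DF block holds 10 × 60 × 30 − 9 × 2 = 17982 frames. 51296 ÷ 17982 → 2 full blocks, remainder 15332.
Within the partial block the first minute is 1800 frames and each further minute 1798, so 8 further minute boundaries passed. Total skipped labels = 18 × 2 + 2 × 8 = 52.
Non-drop label index = 51296 + 52 = 51348; at 30 labels/s that is 00:28:31:18, i.e. DF 00:28:31;18.

00:28:31;18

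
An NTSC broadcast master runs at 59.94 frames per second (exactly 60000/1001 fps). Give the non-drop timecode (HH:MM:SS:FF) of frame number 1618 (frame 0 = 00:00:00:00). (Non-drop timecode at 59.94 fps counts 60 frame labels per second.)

1618 ÷ 60 = 26 full seconds, remainder 58 frames.
26 s = 0 h 0 min 26 s.
Timecode: 00:00:26:58.

00:00:26:58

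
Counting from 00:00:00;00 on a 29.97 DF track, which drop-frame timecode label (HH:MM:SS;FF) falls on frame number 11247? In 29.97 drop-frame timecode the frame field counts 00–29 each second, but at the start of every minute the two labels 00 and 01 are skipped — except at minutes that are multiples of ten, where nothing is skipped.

00:06:15;09

Each 10-minute DF block holds 10 × 60 × 30 − 9 × 2 = 17982 frames. 11247 ÷ 17982 → 0 full blocks, remainder 11247.
Within the partial block the first minute is 1800 frames and each further minute 1798, so 6 further minute boundaries passed. Total skipped labels = 18 × 0 + 2 × 6 = 12.
Non-drop label index = 11247 + 12 = 11259; at 30 labels/s that is 00:06:15:09, i.e. DF 00:06:15;09.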